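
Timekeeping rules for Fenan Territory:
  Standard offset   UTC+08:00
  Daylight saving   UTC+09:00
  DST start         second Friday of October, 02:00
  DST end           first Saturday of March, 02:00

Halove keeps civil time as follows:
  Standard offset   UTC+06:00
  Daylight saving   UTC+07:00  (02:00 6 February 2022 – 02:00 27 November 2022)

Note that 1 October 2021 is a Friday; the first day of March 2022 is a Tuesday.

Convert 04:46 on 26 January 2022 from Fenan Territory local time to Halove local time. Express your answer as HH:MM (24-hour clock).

1 October 2021 is a Friday, so the first Friday is October 1 and the second is October 8.
1 March 2022 is a Tuesday, so the first Saturday is March 5.
Daylight saving runs 8 October 2021 – 5 March 2022; 26 January 2022 is inside that window, so Fenan Territory is at UTC+09:00.
04:46 Fenan Territory − 9h = 19:46 UTC (rolling into the previous day, 25 January 2022).
At the standard offset (UTC+06:00), 19:46 UTC + 6h = 01:46 Halove standard time (rolling into the next day, 26 January 2022).
The standard-time date in Halove, 26 January 2022, is outside the daylight-saving period (6 February – 27 November), so Halove is on standard time, UTC+06:00.
19:46 UTC + 6h = 01:46 Halove (rolling into the next day, 26 January 2022).

01:46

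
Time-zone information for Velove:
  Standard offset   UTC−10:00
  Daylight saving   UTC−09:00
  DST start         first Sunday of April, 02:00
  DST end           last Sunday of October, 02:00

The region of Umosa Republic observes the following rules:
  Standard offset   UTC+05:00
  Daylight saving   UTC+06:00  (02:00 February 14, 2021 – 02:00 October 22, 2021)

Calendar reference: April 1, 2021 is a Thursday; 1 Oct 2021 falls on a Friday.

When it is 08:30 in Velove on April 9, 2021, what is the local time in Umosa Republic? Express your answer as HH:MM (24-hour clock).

1 April 2021 is a Thursday, so the first Sunday is April 4.
1 October 2021 is a Friday, so Sundays fall on 3, 10, 17, 24, 31; the last is October 31.
April 9, 2021 lies within the daylight-saving period (4 April – 31 October), so Velove is on daylight time, UTC−09:00.
08:30 Velove + 9h = 17:30 UTC.
At the standard offset (UTC+05:00), 17:30 UTC + 5h = 22:30 Umosa Republic standard time.
The standard-time date in Umosa Republic, April 9, 2021, falls between 14 February and 22 October, so daylight saving is in effect and Umosa Republic is at UTC+06:00.
17:30 UTC + 6h = 23:30 Umosa Republic.

23:30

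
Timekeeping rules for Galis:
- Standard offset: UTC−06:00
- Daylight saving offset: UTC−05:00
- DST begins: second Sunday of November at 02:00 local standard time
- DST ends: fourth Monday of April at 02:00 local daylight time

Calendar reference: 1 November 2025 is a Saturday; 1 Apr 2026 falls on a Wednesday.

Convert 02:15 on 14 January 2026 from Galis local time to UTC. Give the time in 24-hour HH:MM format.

1 November 2025 is a Saturday, so the first Sunday is November 2 and the second is November 9.
1 April 2026 is a Wednesday, so the first Monday is April 6 and the fourth is April 27.
14 January 2026 lies within the daylight-saving period (9 November 2025 – 27 April 2026), so Galis is on daylight time, UTC−05:00.
02:15 local + 5h = 07:15 UTC.

07:15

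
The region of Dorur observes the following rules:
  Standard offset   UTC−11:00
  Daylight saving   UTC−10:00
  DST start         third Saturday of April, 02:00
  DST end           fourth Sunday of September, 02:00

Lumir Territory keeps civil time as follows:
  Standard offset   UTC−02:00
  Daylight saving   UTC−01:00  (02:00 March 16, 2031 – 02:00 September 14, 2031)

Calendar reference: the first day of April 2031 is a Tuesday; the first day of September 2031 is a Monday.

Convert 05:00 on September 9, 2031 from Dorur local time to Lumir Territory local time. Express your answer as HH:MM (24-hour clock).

1 April 2031 is a Tuesday, so the first Saturday is April 5 and the third is April 19.
1 September 2031 is a Monday, so the first Sunday is September 7 and the fourth is September 28.
September 9, 2031 lies within the daylight-saving period (19 April – 28 September), so Dorur is on daylight time, UTC−10:00.
05:00 Dorur + 10h = 15:00 UTC.
At the standard offset (UTC−02:00), 15:00 UTC − 2h = 13:00 Lumir Territory standard time.
The standard-time date in Lumir Territory, September 9, 2031, falls between 16 March and 14 September, so daylight saving is in effect and Lumir Territory is at UTC−01:00.
15:00 UTC − 1h = 14:00 Lumir Territory.

14:00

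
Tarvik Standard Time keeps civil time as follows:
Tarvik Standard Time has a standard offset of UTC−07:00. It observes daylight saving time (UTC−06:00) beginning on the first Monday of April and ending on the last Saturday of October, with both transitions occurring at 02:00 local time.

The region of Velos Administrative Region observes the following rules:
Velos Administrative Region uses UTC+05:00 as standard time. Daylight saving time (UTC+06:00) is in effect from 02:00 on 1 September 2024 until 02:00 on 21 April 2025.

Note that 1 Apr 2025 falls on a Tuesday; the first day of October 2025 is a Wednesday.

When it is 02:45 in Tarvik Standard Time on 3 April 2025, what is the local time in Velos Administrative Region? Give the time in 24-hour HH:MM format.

15:45

1 April 2025 is a Tuesday, so the first Monday is April 7.
1 October 2025 is a Wednesday, so Saturdays fall on 4, 11, 18, 25; the last is October 25.
3 April 2025 is outside the daylight-saving period (7 April – 25 October), so Tarvik Standard Time is on standard time, UTC−07:00.
02:45 Tarvik Standard Time + 7h = 09:45 UTC.
At the standard offset (UTC+05:00), 09:45 UTC + 5h = 14:45 Velos Administrative Region standard time.
The standard-time date in Velos Administrative Region, 3 April 2025, falls between 1 September 2024 and 21 April 2025, so daylight saving is in effect and Velos Administrative Region is at UTC+06:00.
09:45 UTC + 6h = 15:45 Velos Administrative Region.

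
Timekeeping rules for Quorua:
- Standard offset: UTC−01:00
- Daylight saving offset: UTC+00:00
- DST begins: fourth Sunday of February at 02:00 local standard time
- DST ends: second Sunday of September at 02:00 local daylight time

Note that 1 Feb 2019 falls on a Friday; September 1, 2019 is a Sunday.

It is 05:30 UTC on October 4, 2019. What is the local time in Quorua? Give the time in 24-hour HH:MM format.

1 February 2019 is a Friday, so the first Sunday is February 3 and the fourth is February 24.
1 September 2019 is a Sunday, so the first Sunday is September 1 and the second is September 8.
At the standard offset (UTC−01:00), 05:30 UTC − 1h = 04:30 Quorua standard time.
The standard-time date in Quorua, October 4, 2019, is outside the daylight-saving period (24 February – 8 September), so Quorua is on standard time, UTC−01:00.
05:30 UTC − 1h = 04:30 local.

04:30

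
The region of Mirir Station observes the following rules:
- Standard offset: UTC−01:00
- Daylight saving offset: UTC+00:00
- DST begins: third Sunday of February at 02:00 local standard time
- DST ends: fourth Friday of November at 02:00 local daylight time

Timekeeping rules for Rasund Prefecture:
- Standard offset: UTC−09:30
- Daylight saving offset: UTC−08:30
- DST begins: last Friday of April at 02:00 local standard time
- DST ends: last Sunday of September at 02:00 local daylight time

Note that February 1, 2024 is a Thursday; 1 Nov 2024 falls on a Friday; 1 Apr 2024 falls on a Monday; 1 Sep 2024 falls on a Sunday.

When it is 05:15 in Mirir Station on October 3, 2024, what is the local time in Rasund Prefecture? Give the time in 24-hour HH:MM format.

1 February 2024 is a Thursday, so the first Sunday is February 4 and the third is February 18.
1 November 2024 is a Friday, so the first Friday is November 1 and the fourth is November 22.
October 3, 2024 falls between 18 February and 22 November, so daylight saving is in effect and Mirir Station is at UTC+00:00.
05:15 Mirir Station − 0h = 05:15 UTC.
1 April 2024 is a Monday, so Fridays fall on 5, 12, 19, 26; the last is April 26.
1 September 2024 is a Sunday, so Sundays fall on 1, 8, 15, 22, 29; the last is September 29.
At the standard offset (UTC−09:30), 05:15 UTC − 9h30m = 19:45 Rasund Prefecture standard time (rolling into the previous day, 2 October 2024).
The standard-time date in Rasund Prefecture, October 2, 2024, is outside the daylight-saving period (26 April – 29 September), so Rasund Prefecture is on standard time, UTC−09:30.
05:15 UTC − 9h30m = 19:45 Rasund Prefecture (rolling into the previous day, 2 October 2024).

19:45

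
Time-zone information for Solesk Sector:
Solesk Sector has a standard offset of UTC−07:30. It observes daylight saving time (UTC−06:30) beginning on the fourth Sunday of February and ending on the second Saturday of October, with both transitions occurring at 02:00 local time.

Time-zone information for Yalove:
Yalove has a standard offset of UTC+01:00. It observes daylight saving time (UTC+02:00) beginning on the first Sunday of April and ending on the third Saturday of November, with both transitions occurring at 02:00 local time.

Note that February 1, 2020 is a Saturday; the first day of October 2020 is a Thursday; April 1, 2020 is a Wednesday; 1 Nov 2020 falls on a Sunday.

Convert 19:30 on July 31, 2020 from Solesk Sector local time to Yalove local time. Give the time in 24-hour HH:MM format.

04:00

1 February 2020 is a Saturday, so the first Sunday is February 2 and the fourth is February 23.
1 October 2020 is a Thursday, so the first Saturday is October 3 and the second is October 10.
Daylight saving runs 23 February – 10 October; July 31, 2020 is inside that window, so Solesk Sector is at UTC−06:30.
19:30 Solesk Sector + 6h30m = 02:00 UTC (rolling into the next day, 1 August 2020).
1 April 2020 is a Wednesday, so the first Sunday is April 5.
1 November 2020 is a Sunday, so the first Saturday is November 7 and the third is November 21.
At the standard offset (UTC+01:00), 02:00 UTC + 1h = 03:00 Yalove standard time.
The standard-time date in Yalove, August 1, 2020, lies within the daylight-saving period (5 April – 21 November), so Yalove is on daylight time, UTC+02:00.
02:00 UTC + 2h = 04:00 Yalove.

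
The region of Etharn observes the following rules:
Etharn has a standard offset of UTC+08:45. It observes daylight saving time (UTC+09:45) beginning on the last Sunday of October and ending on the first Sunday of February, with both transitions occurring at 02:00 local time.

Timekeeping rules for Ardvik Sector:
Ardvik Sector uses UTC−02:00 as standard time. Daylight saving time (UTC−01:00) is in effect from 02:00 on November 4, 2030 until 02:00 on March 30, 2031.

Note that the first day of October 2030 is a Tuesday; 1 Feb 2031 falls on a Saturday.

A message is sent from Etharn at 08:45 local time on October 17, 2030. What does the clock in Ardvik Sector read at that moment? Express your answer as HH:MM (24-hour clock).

1 October 2030 is a Tuesday, so Sundays fall on 6, 13, 20, 27; the last is October 27.
1 February 2031 is a Saturday, so the first Sunday is February 2.
Daylight saving runs 27 October 2030 – 2 February 2031; October 17, 2030 is outside that window, so Etharn is on standard time at UTC+08:45.
08:45 Etharn − 8h45m = 00:00 UTC.
At the standard offset (UTC−02:00), 00:00 UTC − 2h = 22:00 Ardvik Sector standard time (rolling into the previous day, 16 October 2030).
Daylight saving runs 4 November 2030 – 30 March 2031; the standard-time date in Ardvik Sector, October 16, 2030, is outside that window, so Ardvik Sector is on standard time at UTC−02:00.
00:00 UTC − 2h = 22:00 Ardvik Sector (rolling into the previous day, 16 October 2030).

22:00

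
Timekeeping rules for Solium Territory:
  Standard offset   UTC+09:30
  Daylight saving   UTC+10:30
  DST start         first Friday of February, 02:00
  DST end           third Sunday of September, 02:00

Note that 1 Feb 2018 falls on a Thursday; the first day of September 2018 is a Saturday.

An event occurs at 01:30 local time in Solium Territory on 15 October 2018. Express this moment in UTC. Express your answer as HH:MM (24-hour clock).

16:00

1 February 2018 is a Thursday, so the first Friday is February 2.
1 September 2018 is a Saturday, so the first Sunday is September 2 and the third is September 16.
15 October 2018 does not fall between 2 February and 16 September, so daylight saving is not in effect and Solium Territory is at UTC+09:30.
01:30 local − 9h30m = 16:00 UTC (rolling into the previous day, 14 October 2018).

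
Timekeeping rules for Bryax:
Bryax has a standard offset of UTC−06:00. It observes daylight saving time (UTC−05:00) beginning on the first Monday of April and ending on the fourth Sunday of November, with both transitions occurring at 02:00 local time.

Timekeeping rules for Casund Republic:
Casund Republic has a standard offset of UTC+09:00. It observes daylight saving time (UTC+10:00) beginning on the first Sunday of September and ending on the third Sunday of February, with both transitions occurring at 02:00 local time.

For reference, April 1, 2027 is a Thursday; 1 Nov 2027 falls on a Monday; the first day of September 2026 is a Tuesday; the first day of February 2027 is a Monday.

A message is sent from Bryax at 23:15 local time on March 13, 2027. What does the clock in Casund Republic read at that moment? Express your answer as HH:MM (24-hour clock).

1 April 2027 is a Thursday, so the first Monday is April 5.
1 November 2027 is a Monday, so the first Sunday is November 7 and the fourth is November 28.
March 13, 2027 does not fall between 5 April and 28 November, so daylight saving is not in effect and Bryax is at UTC−06:00.
23:15 Bryax + 6h = 05:15 UTC (rolling into the next day, 14 March 2027).
1 September 2026 is a Tuesday, so the first Sunday is September 6.
1 February 2027 is a Monday, so the first Sunday is February 7 and the third is February 21.
At the standard offset (UTC+09:00), 05:15 UTC + 9h = 14:15 Casund Republic standard time.
The standard-time date in Casund Republic, March 14, 2027, is outside the daylight-saving period (6 September 2026 – 21 February 2027), so Casund Republic is on standard time, UTC+09:00.
05:15 UTC + 9h = 14:15 Casund Republic.

14:15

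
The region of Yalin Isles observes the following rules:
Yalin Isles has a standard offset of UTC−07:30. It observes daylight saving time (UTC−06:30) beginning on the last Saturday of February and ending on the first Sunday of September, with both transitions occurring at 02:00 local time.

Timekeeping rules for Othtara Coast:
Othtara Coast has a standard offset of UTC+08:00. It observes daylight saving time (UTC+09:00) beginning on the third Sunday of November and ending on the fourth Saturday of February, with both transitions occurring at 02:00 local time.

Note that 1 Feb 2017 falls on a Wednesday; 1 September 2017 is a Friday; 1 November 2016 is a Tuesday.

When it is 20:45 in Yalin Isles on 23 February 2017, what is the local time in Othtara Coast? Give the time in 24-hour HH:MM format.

13:15

1 February 2017 is a Wednesday, so Saturdays fall on 4, 11, 18, 25; the last is February 25.
1 September 2017 is a Friday, so the first Sunday is September 3.
23 February 2017 is outside the daylight-saving period (25 February – 3 September), so Yalin Isles is on standard time, UTC−07:30.
20:45 Yalin Isles + 7h30m = 04:15 UTC (rolling into the next day, 24 February 2017).
1 November 2016 is a Tuesday, so the first Sunday is November 6 and the third is November 20.
1 February 2017 is a Wednesday, so the first Saturday is February 4 and the fourth is February 25.
At the standard offset (UTC+08:00), 04:15 UTC + 8h = 12:15 Othtara Coast standard time.
The standard-time date in Othtara Coast, 24 February 2017, lies within the daylight-saving period (20 November 2016 – 25 February 2017), so Othtara Coast is on daylight time, UTC+09:00.
04:15 UTC + 9h = 13:15 Othtara Coast.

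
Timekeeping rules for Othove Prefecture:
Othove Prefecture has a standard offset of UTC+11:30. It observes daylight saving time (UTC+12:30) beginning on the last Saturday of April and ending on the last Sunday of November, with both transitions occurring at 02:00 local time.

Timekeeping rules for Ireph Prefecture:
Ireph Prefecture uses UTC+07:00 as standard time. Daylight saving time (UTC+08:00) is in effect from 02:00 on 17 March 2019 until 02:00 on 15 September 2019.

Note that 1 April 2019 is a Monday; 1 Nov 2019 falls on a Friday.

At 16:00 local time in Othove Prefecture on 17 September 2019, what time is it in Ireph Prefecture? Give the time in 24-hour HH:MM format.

10:30

1 April 2019 is a Monday, so Saturdays fall on 6, 13, 20, 27; the last is April 27.
1 November 2019 is a Friday, so Sundays fall on 3, 10, 17, 24; the last is November 24.
17 September 2019 falls between 27 April and 24 November, so daylight saving is in effect and Othove Prefecture is at UTC+12:30.
16:00 Othove Prefecture − 12h30m = 03:30 UTC.
At the standard offset (UTC+07:00), 03:30 UTC + 7h = 10:30 Ireph Prefecture standard time.
The standard-time date in Ireph Prefecture, 17 September 2019, is outside the daylight-saving period (17 March – 15 September), so Ireph Prefecture is on standard time, UTC+07:00.
03:30 UTC + 7h = 10:30 Ireph Prefecture.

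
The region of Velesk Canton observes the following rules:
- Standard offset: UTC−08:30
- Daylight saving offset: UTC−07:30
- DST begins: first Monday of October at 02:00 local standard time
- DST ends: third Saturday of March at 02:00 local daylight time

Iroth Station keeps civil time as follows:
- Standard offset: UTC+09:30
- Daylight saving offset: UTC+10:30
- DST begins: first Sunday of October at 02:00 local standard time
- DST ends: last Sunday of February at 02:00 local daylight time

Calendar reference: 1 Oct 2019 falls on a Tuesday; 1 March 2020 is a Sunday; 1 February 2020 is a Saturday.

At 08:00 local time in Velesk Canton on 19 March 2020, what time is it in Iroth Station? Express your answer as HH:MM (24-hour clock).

1 October 2019 is a Tuesday, so the first Monday is October 7.
1 March 2020 is a Sunday, so the first Saturday is March 7 and the third is March 21.
19 March 2020 lies within the daylight-saving period (7 October 2019 – 21 March 2020), so Velesk Canton is on daylight time, UTC−07:30.
08:00 Velesk Canton + 7h30m = 15:30 UTC.
1 October 2019 is a Tuesday, so the first Sunday is October 6.
1 February 2020 is a Saturday, so Sundays fall on 2, 9, 16, 23; the last is February 23.
At the standard offset (UTC+09:30), 15:30 UTC + 9h30m = 01:00 Iroth Station standard time (rolling into the next day, 20 March 2020).
Daylight saving runs 6 October 2019 – 23 February 2020; the standard-time date in Iroth Station, 20 March 2020, is outside that window, so Iroth Station is on standard time at UTC+09:30.
15:30 UTC + 9h30m = 01:00 Iroth Station (rolling into the next day, 20 March 2020).

01:00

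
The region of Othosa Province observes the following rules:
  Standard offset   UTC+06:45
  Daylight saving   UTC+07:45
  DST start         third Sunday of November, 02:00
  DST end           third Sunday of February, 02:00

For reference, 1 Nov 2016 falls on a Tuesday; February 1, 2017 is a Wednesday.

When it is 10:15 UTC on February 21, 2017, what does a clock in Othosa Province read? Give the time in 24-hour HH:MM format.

1 November 2016 is a Tuesday, so the first Sunday is November 6 and the third is November 20.
1 February 2017 is a Wednesday, so the first Sunday is February 5 and the third is February 19.
At the standard offset (UTC+06:45), 10:15 UTC + 6h45m = 17:00 Othosa Province standard time.
The standard-time date in Othosa Province, February 21, 2017, does not fall between 20 November 2016 and 19 February 2017, so daylight saving is not in effect and Othosa Province is at UTC+06:45.
10:15 UTC + 6h45m = 17:00 local.

17:00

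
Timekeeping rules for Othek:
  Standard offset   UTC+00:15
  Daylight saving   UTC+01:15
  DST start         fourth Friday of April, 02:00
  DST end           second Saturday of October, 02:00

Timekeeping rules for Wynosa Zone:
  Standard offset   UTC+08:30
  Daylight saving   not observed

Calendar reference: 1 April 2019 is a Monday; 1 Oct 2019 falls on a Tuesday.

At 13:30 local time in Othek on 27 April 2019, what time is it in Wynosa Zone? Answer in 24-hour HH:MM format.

1 April 2019 is a Monday, so the first Friday is April 5 and the fourth is April 26.
1 October 2019 is a Tuesday, so the first Saturday is October 5 and the second is October 12.
27 April 2019 falls between 26 April and 12 October, so daylight saving is in effect and Othek is at UTC+01:15.
13:30 Othek − 1h15m = 12:15 UTC.
Wynosa Zone stays on UTC+08:30 all year.
12:15 UTC + 8h30m = 20:45 Wynosa Zone.

20:45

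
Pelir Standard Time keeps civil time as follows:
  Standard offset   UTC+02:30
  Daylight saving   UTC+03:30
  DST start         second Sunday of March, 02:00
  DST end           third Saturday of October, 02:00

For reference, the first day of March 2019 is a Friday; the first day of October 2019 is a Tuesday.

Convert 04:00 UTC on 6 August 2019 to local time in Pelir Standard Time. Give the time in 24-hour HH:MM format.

1 March 2019 is a Friday, so the first Sunday is March 3 and the second is March 10.
1 October 2019 is a Tuesday, so the first Saturday is October 5 and the third is October 19.
At the standard offset (UTC+02:30), 04:00 UTC + 2h30m = 06:30 Pelir Standard Time standard time.
Daylight saving runs 10 March – 19 October; the standard-time date in Pelir Standard Time, 6 August 2019, is inside that window, so Pelir Standard Time is at UTC+03:30.
04:00 UTC + 3h30m = 07:30 local.

07:30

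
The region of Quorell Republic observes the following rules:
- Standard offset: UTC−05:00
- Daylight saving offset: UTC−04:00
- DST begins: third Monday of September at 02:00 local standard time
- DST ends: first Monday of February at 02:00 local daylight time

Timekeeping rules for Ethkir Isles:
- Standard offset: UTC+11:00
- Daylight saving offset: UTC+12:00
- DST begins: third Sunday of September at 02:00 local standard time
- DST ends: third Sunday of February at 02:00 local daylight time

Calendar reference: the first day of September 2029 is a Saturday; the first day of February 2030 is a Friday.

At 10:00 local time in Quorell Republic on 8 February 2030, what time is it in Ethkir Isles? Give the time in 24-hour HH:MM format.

1 September 2029 is a Saturday, so the first Monday is September 3 and the third is September 17.
1 February 2030 is a Friday, so the first Monday is February 4.
Daylight saving runs 17 September 2029 – 4 February 2030; 8 February 2030 is outside that window, so Quorell Republic is on standard time at UTC−05:00.
10:00 Quorell Republic + 5h = 15:00 UTC.
1 September 2029 is a Saturday, so the first Sunday is September 2 and the third is September 16.
1 February 2030 is a Friday, so the first Sunday is February 3 and the third is February 17.
At the standard offset (UTC+11:00), 15:00 UTC + 11h = 02:00 Ethkir Isles standard time (rolling into the next day, 9 February 2030).
The standard-time date in Ethkir Isles, 9 February 2030, falls between 16 September 2029 and 17 February 2030, so daylight saving is in effect and Ethkir Isles is at UTC+12:00.
15:00 UTC + 12h = 03:00 Ethkir Isles (rolling into the next day, 9 February 2030).

03:00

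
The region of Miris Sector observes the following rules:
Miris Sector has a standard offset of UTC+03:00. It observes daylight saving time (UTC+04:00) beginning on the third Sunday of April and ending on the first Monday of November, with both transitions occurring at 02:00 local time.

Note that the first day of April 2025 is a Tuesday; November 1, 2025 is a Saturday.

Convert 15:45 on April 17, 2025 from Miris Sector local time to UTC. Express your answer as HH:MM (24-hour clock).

12:45

1 April 2025 is a Tuesday, so the first Sunday is April 6 and the third is April 20.
1 November 2025 is a Saturday, so the first Monday is November 3.
Daylight saving runs 20 April – 3 November; April 17, 2025 is outside that window, so Miris Sector is on standard time at UTC+03:00.
15:45 local − 3h = 12:45 UTC.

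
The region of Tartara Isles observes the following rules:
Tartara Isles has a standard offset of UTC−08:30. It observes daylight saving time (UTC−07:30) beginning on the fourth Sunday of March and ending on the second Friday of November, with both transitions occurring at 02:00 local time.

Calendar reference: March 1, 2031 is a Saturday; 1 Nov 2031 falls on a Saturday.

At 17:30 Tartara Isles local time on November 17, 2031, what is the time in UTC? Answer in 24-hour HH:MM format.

1 March 2031 is a Saturday, so the first Sunday is March 2 and the fourth is March 23.
1 November 2031 is a Saturday, so the first Friday is November 7 and the second is November 14.
November 17, 2031 is outside the daylight-saving period (23 March – 14 November), so Tartara Isles is on standard time, UTC−08:30.
17:30 local + 8h30m = 02:00 UTC (rolling into the next day, 18 November 2031).

02:00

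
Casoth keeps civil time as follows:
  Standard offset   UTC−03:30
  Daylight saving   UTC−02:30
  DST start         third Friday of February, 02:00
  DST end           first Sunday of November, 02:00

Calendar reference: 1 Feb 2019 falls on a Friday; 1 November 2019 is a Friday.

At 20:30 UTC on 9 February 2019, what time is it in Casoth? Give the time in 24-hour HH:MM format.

1 February 2019 is a Friday, so the first Friday is February 1 and the third is February 15.
1 November 2019 is a Friday, so the first Sunday is November 3.
At the standard offset (UTC−03:30), 20:30 UTC − 3h30m = 17:00 Casoth standard time.
The standard-time date in Casoth, 9 February 2019, is outside the daylight-saving period (15 February – 3 November), so Casoth is on standard time, UTC−03:30.
20:30 UTC − 3h30m = 17:00 local.

17:00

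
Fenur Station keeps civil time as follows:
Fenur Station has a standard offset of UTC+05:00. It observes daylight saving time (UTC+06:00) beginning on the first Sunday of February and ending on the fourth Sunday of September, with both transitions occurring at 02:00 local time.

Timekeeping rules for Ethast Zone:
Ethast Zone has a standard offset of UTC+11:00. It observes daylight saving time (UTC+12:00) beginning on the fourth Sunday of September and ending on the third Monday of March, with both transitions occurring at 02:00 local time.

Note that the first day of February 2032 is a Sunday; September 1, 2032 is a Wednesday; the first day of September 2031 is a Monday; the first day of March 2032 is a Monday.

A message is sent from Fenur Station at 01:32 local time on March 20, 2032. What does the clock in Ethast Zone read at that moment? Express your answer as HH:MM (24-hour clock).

1 February 2032 is a Sunday, so the first Sunday is February 1.
1 September 2032 is a Wednesday, so the first Sunday is September 5 and the fourth is September 26.
Daylight saving runs 1 February – 26 September; March 20, 2032 is inside that window, so Fenur Station is at UTC+06:00.
01:32 Fenur Station − 6h = 19:32 UTC (rolling into the previous day, 19 March 2032).
1 September 2031 is a Monday, so the first Sunday is September 7 and the fourth is September 28.
1 March 2032 is a Monday, so the first Monday is March 1 and the third is March 15.
At the standard offset (UTC+11:00), 19:32 UTC + 11h = 06:32 Ethast Zone standard time (rolling into the next day, 20 March 2032).
The standard-time date in Ethast Zone, March 20, 2032, is outside the daylight-saving period (28 September 2031 – 15 March 2032), so Ethast Zone is on standard time, UTC+11:00.
19:32 UTC + 11h = 06:32 Ethast Zone (rolling into the next day, 20 March 2032).

06:32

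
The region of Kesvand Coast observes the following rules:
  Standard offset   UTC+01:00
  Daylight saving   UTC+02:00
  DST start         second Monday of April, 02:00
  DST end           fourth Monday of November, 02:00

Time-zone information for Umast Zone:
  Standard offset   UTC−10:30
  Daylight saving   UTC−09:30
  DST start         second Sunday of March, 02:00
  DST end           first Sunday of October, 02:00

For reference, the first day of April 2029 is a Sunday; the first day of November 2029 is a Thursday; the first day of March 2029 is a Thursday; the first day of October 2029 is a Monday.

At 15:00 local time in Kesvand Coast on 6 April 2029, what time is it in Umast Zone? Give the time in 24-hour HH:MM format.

1 April 2029 is a Sunday, so the first Monday is April 2 and the second is April 9.
1 November 2029 is a Thursday, so the first Monday is November 5 and the fourth is November 26.
6 April 2029 is outside the daylight-saving period (9 April – 26 November), so Kesvand Coast is on standard time, UTC+01:00.
15:00 Kesvand Coast − 1h = 14:00 UTC.
1 March 2029 is a Thursday, so the first Sunday is March 4 and the second is March 11.
1 October 2029 is a Monday, so the first Sunday is October 7.
At the standard offset (UTC−10:30), 14:00 UTC − 10h30m = 03:30 Umast Zone standard time.
The standard-time date in Umast Zone, 6 April 2029, falls between 11 March and 7 October, so daylight saving is in effect and Umast Zone is at UTC−09:30.
14:00 UTC − 9h30m = 04:30 Umast Zone.

04:30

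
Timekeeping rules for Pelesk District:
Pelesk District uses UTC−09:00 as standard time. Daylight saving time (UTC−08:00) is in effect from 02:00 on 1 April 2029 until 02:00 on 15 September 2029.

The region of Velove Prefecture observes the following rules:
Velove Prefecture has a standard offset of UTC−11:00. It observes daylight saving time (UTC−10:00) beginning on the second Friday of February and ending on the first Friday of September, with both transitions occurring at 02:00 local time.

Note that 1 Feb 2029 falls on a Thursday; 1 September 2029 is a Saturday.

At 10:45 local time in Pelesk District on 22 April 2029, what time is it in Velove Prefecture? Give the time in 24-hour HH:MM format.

08:45

Daylight saving runs 1 April – 15 September; 22 April 2029 is inside that window, so Pelesk District is at UTC−08:00.
10:45 Pelesk District + 8h = 18:45 UTC.
1 February 2029 is a Thursday, so the first Friday is February 2 and the second is February 9.
1 September 2029 is a Saturday, so the first Friday is September 7.
At the standard offset (UTC−11:00), 18:45 UTC − 11h = 07:45 Velove Prefecture standard time.
Daylight saving runs 9 February – 7 September; the standard-time date in Velove Prefecture, 22 April 2029, is inside that window, so Velove Prefecture is at UTC−10:00.
18:45 UTC − 10h = 08:45 Velove Prefecture.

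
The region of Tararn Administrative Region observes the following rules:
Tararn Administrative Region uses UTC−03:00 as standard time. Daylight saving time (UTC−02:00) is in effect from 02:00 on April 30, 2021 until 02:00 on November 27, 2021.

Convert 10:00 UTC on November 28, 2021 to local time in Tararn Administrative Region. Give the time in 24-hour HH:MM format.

07:00

At the standard offset (UTC−03:00), 10:00 UTC − 3h = 07:00 Tararn Administrative Region standard time.
The standard-time date in Tararn Administrative Region, November 28, 2021, does not fall between 30 April and 27 November, so daylight saving is not in effect and Tararn Administrative Region is at UTC−03:00.
10:00 UTC − 3h = 07:00 local.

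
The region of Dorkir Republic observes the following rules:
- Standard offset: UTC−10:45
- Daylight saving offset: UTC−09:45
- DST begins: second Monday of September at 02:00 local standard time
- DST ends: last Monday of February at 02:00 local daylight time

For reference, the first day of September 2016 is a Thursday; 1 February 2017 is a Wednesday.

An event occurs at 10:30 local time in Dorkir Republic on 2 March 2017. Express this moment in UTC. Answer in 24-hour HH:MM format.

21:15

1 September 2016 is a Thursday, so the first Monday is September 5 and the second is September 12.
1 February 2017 is a Wednesday, so Mondays fall on 6, 13, 20, 27; the last is February 27.
2 March 2017 does not fall between 12 September 2016 and 27 February 2017, so daylight saving is not in effect and Dorkir Republic is at UTC−10:45.
10:30 local + 10h45m = 21:15 UTC.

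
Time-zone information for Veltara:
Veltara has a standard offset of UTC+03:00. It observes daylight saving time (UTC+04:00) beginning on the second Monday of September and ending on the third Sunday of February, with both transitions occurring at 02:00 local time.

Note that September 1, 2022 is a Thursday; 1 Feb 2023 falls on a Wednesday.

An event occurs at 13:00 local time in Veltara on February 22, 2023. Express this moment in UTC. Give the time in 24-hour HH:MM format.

1 September 2022 is a Thursday, so the first Monday is September 5 and the second is September 12.
1 February 2023 is a Wednesday, so the first Sunday is February 5 and the third is February 19.
Daylight saving runs 12 September 2022 – 19 February 2023; February 22, 2023 is outside that window, so Veltara is on standard time at UTC+03:00.
13:00 local − 3h = 10:00 UTC.

10:00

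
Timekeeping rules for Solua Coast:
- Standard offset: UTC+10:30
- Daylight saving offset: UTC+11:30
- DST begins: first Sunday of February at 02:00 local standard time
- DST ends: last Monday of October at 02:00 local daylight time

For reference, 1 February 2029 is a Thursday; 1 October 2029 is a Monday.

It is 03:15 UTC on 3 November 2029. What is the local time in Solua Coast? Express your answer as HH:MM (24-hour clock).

1 February 2029 is a Thursday, so the first Sunday is February 4.
1 October 2029 is a Monday, so Mondays fall on 1, 8, 15, 22, 29; the last is October 29.
At the standard offset (UTC+10:30), 03:15 UTC + 10h30m = 13:45 Solua Coast standard time.
The standard-time date in Solua Coast, 3 November 2029, does not fall between 4 February and 29 October, so daylight saving is not in effect and Solua Coast is at UTC+10:30.
03:15 UTC + 10h30m = 13:45 local.

13:45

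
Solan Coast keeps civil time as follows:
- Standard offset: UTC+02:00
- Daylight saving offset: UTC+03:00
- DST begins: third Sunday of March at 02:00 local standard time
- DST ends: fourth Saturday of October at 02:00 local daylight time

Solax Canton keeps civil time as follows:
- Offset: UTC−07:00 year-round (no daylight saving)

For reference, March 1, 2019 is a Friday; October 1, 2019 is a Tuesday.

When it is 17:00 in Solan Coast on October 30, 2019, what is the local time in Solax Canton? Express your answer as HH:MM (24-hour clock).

1 March 2019 is a Friday, so the first Sunday is March 3 and the third is March 17.
1 October 2019 is a Tuesday, so the first Saturday is October 5 and the fourth is October 26.
October 30, 2019 does not fall between 17 March and 26 October, so daylight saving is not in effect and Solan Coast is at UTC+02:00.
17:00 Solan Coast − 2h = 15:00 UTC.
Solax Canton stays on UTC−07:00 all year.
15:00 UTC − 7h = 08:00 Solax Canton.

08:00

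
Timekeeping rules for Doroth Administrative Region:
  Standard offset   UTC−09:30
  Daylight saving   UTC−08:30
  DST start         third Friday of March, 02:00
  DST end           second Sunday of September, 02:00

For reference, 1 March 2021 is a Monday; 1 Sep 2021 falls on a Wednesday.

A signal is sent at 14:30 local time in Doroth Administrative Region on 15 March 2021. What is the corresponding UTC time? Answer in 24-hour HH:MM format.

00:00

1 March 2021 is a Monday, so the first Friday is March 5 and the third is March 19.
1 September 2021 is a Wednesday, so the first Sunday is September 5 and the second is September 12.
15 March 2021 does not fall between 19 March and 12 September, so daylight saving is not in effect and Doroth Administrative Region is at UTC−09:30.
14:30 local + 9h30m = 00:00 UTC (rolling into the next day, 16 March 2021).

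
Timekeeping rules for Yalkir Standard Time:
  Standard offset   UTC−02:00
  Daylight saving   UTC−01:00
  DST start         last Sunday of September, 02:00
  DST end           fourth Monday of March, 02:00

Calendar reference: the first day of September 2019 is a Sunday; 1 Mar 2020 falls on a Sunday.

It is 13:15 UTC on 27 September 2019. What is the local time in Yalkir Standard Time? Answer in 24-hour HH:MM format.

1 September 2019 is a Sunday, so Sundays fall on 1, 8, 15, 22, 29; the last is September 29.
1 March 2020 is a Sunday, so the first Monday is March 2 and the fourth is March 23.
At the standard offset (UTC−02:00), 13:15 UTC − 2h = 11:15 Yalkir Standard Time standard time.
Daylight saving runs 29 September 2019 – 23 March 2020; the standard-time date in Yalkir Standard Time, 27 September 2019, is outside that window, so Yalkir Standard Time is on standard time at UTC−02:00.
13:15 UTC − 2h = 11:15 local.

11:15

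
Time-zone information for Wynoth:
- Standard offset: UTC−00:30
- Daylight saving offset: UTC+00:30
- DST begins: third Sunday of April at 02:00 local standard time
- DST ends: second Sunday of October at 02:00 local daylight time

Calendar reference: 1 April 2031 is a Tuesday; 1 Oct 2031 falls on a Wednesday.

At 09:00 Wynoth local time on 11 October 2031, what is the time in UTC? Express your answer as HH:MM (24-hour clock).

1 April 2031 is a Tuesday, so the first Sunday is April 6 and the third is April 20.
1 October 2031 is a Wednesday, so the first Sunday is October 5 and the second is October 12.
Daylight saving runs 20 April – 12 October; 11 October 2031 is inside that window, so Wynoth is at UTC+00:30.
09:00 local − 0h30m = 08:30 UTC.

08:30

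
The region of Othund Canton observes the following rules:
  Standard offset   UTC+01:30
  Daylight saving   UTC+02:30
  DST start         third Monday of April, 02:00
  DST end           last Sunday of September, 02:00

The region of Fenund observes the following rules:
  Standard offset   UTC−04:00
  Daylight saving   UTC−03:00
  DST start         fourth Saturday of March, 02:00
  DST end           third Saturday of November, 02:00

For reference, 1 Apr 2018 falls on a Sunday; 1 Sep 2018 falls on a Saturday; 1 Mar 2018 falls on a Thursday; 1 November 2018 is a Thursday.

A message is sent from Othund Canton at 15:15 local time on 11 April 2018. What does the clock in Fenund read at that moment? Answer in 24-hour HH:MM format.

1 April 2018 is a Sunday, so the first Monday is April 2 and the third is April 16.
1 September 2018 is a Saturday, so Sundays fall on 2, 9, 16, 23, 30; the last is September 30.
11 April 2018 does not fall between 16 April and 30 September, so daylight saving is not in effect and Othund Canton is at UTC+01:30.
15:15 Othund Canton − 1h30m = 13:45 UTC.
1 March 2018 is a Thursday, so the first Saturday is March 3 and the fourth is March 24.
1 November 2018 is a Thursday, so the first Saturday is November 3 and the third is November 17.
At the standard offset (UTC−04:00), 13:45 UTC − 4h = 09:45 Fenund standard time.
Daylight saving runs 24 March – 17 November; the standard-time date in Fenund, 11 April 2018, is inside that window, so Fenund is at UTC−03:00.
13:45 UTC − 3h = 10:45 Fenund.

10:45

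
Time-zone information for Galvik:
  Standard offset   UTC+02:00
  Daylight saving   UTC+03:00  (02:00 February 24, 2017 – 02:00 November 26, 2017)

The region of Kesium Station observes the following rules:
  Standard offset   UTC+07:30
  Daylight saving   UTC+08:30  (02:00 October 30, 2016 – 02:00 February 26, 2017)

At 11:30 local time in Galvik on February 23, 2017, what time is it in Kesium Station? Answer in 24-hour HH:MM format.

February 23, 2017 does not fall between 24 February and 26 November, so daylight saving is not in effect and Galvik is at UTC+02:00.
11:30 Galvik − 2h = 09:30 UTC.
At the standard offset (UTC+07:30), 09:30 UTC + 7h30m = 17:00 Kesium Station standard time.
The standard-time date in Kesium Station, February 23, 2017, lies within the daylight-saving period (30 October 2016 – 26 February 2017), so Kesium Station is on daylight time, UTC+08:30.
09:30 UTC + 8h30m = 18:00 Kesium Station.

18:00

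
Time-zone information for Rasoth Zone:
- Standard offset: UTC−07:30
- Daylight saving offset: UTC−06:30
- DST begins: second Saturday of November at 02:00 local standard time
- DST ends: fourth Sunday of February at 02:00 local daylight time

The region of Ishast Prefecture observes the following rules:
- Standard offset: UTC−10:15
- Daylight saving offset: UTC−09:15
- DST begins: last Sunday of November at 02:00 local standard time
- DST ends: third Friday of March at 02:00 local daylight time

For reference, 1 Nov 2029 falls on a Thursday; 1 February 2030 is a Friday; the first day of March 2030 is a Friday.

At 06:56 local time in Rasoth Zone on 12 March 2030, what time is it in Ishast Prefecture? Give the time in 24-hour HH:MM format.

1 November 2029 is a Thursday, so the first Saturday is November 3 and the second is November 10.
1 February 2030 is a Friday, so the first Sunday is February 3 and the fourth is February 24.
12 March 2030 is outside the daylight-saving period (10 November 2029 – 24 February 2030), so Rasoth Zone is on standard time, UTC−07:30.
06:56 Rasoth Zone + 7h30m = 14:26 UTC.
1 November 2029 is a Thursday, so Sundays fall on 4, 11, 18, 25; the last is November 25.
1 March 2030 is a Friday, so the first Friday is March 1 and the third is March 15.
At the standard offset (UTC−10:15), 14:26 UTC − 10h15m = 04:11 Ishast Prefecture standard time.
The standard-time date in Ishast Prefecture, 12 March 2030, falls between 25 November 2029 and 15 March 2030, so daylight saving is in effect and Ishast Prefecture is at UTC−09:15.
14:26 UTC − 9h15m = 05:11 Ishast Prefecture.

05:11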